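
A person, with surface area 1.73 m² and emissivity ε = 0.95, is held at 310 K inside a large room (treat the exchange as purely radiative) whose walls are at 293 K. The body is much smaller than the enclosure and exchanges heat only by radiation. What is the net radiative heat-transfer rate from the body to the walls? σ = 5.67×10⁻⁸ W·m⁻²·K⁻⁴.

P_net ≈ 174 W

For a small grey body in a large enclosure: P_net = εσA(T_body⁴ − T_wall⁴).
A = 1.73 m²; T_body⁴ − T_wall⁴ = 9.235×10⁹ − 7.370×10⁹ = 1.865×10⁹ K⁴.
|P_net| = 0.95·5.67×10⁻⁸·1.730·1.865×10⁹.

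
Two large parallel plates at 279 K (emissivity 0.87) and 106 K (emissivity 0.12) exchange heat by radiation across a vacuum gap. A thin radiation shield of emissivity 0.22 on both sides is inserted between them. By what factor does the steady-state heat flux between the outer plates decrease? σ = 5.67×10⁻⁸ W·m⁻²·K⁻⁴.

factor ≈ 1.95

Without shield: q₀ = σΔ(T⁴)/(1/ε₁+1/ε₂−1) with denominator 8.483.
With shield the two gaps are in series; the resistances add: (1/ε₁+1/ε_s−1)+(1/ε_s+1/ε₂−1) = 4.695+11.88 = 16.57.
Heat-flux ratio q₀/q = 16.57/8.483.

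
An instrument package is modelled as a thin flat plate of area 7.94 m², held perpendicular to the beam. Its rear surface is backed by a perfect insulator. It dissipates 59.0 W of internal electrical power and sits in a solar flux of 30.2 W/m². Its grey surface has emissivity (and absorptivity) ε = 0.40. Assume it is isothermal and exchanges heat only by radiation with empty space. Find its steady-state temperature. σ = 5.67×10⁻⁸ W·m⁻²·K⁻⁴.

T ≈ 171 K

At steady state, absorbed solar power + internal power = radiated power.
Absorbed: α·S·A_cross = 0.40·30.2·7.940 = 95.92 W (cross-section A).
Total input = 95.92 + 59.0 = 154.9 W.
Radiated: εσ·A_surf·T⁴ with A_surf = A = 7.940 m².
T⁴ = 154.9/(0.40·5.67×10⁻⁸·7.940) = 8.603×10⁸ K⁴.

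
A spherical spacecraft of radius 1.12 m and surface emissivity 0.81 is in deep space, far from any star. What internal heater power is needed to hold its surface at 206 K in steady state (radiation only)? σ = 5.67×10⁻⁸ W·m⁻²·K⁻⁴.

P = εσ·4πr²·T⁴.
4πr² = 15.76 m²; T⁴ = 1.801×10⁹ K⁴.
P = 0.81·5.67×10⁻⁸·15.76·1.801×10⁹.

P ≈ 1300 W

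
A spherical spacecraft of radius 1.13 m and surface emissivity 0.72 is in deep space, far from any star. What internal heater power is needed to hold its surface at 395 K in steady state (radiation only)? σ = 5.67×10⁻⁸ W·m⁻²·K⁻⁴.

P = εσ·4πr²·T⁴.
4πr² = 16.05 m²; T⁴ = 2.434×10¹⁰ K⁴.
P = 0.72·5.67×10⁻⁸·16.05·2.434×10¹⁰.

P ≈ 15900 W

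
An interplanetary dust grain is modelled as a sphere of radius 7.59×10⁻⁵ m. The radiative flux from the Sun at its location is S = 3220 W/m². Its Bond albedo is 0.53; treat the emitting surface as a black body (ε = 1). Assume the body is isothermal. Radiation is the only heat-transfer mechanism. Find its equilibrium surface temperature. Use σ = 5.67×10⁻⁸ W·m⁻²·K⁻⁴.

T ≈ 286 K

At equilibrium, absorbed power = emitted power.
Absorbing cross-section = πr² = 1.810×10⁻⁸ m²; emitting surface = 4πr² = 7.239×10⁻⁸ m² (ratio 4).
(1−a)S·A_cross = εσ·A_surf·T⁴  ⇒  T⁴ = (1−a)S/(4σ).
T⁴ = 0.470·3220/(4·5.67×10⁻⁸) = 6.673×10⁹ K⁴.
T = (6.673×10⁹)^(1/4).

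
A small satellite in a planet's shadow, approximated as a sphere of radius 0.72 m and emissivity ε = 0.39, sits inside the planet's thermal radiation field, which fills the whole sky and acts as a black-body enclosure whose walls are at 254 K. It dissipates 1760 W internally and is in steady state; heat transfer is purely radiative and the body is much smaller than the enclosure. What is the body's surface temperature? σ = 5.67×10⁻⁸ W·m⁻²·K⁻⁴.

T ≈ 358 K

For a small grey body in a large enclosure, net radiated power = εσA(T⁴ − T_w⁴).
Steady state: P = εσA(T⁴ − T_w⁴) with A = 4πr² = 6.514 m².
T⁴ = P/(εσA) + T_w⁴ = 1760/(0.39·5.67×10⁻⁸·6.514) + (254)⁴
    = 1.222×10¹⁰ + 4.162×10⁹ = 1.638×10¹⁰ K⁴.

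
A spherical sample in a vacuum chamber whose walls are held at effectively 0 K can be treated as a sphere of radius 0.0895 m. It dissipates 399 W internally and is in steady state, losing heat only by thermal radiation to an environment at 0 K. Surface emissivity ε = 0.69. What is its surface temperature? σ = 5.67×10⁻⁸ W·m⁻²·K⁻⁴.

T ≈ 564 K

Steady state: internal power = radiated power, P = εσA T⁴.
Radiating area A = 4πr² = 0.1007 m².
T⁴ = P/(εσA) = 399/(0.69·5.67×10⁻⁸·0.1007) = 1.013×10¹¹ K⁴.
T = (1.013×10¹¹)^(1/4).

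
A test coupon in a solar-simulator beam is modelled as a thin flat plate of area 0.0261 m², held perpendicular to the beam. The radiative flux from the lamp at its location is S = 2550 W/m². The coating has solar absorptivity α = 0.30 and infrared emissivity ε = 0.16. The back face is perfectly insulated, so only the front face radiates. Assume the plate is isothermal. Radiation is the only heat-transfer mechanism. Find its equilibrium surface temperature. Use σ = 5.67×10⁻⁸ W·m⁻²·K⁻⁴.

At equilibrium, absorbed power = emitted power.
Absorbing cross-section = A = 0.02610 m²; emitting surface = A = 0.02610 m² (ratio 1).
αS·A_cross = εσ·A_surf·T⁴  ⇒  T⁴ = αS/(ε·1σ).
T⁴ = 0.300·2550/(0.16·1·5.67×10⁻⁸) = 8.433×10¹⁰ K⁴.
T = (8.433×10¹⁰)^(1/4).

T ≈ 539 K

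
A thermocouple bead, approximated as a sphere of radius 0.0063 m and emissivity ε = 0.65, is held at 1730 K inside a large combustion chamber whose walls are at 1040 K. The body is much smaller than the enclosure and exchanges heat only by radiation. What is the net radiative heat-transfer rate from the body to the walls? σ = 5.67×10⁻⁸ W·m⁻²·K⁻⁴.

For a small grey body in a large enclosure: P_net = εσA(T_body⁴ − T_wall⁴).
A = 4πr² = 4.988×10⁻⁴ m²; T_body⁴ − T_wall⁴ = 8.957×10¹² − 1.170×10¹² = 7.788×10¹² K⁴.
|P_net| = 0.65·5.67×10⁻⁸·4.988×10⁻⁴·7.788×10¹².

P_net ≈ 143 W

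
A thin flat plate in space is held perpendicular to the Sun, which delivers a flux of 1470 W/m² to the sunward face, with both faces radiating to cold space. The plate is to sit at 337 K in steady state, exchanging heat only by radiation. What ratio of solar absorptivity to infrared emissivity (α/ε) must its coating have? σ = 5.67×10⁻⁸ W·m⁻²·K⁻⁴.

α/ε ≈ 0.995

Balance: αS·A = εσ·2A·T⁴ ⇒ α/ε = 2σT⁴/S.
α/ε = 2·5.67×10⁻⁸·(337)⁴/1470 = 2·5.67×10⁻⁸·1.290×10¹⁰/1470.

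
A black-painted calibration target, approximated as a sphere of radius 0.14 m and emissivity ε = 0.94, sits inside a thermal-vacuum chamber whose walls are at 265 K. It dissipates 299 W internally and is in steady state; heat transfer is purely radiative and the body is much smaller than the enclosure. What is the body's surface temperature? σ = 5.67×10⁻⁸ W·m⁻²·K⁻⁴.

For a small grey body in a large enclosure, net radiated power = εσA(T⁴ − T_w⁴).
Steady state: P = εσA(T⁴ − T_w⁴) with A = 4πr² = 0.2463 m².
T⁴ = P/(εσA) + T_w⁴ = 299/(0.94·5.67×10⁻⁸·0.2463) + (265)⁴
    = 2.278×10¹⁰ + 4.932×10⁹ = 2.771×10¹⁰ K⁴.

T ≈ 408 K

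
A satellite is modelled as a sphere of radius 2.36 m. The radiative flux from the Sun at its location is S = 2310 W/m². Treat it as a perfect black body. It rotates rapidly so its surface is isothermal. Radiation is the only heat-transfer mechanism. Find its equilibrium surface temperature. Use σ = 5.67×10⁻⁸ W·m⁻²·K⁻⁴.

T ≈ 318 K

At equilibrium, absorbed power = emitted power.
Absorbing cross-section = πr² = 17.50 m²; emitting surface = 4πr² = 69.99 m² (ratio 4).
S·A_cross = εσ·A_surf·T⁴  ⇒  T⁴ = S/(4σ).
T⁴ = 1.00·2310/(4·5.67×10⁻⁸) = 1.019×10¹⁰ K⁴.
T = (1.019×10¹⁰)^(1/4).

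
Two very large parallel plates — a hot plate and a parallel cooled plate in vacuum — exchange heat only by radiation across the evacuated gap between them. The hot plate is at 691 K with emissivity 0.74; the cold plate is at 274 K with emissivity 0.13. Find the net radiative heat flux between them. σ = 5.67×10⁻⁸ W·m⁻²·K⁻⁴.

For two infinite grey parallel plates, q = σ(T₁⁴ − T₂⁴)/(1/ε₁ + 1/ε₂ − 1).
T₁⁴ − T₂⁴ = 2.280×10¹¹ − 5.636×10⁹ = 2.224×10¹¹ K⁴.
1/ε₁ + 1/ε₂ − 1 = 1.351 + 7.692 − 1 = 8.044.
q = 5.67×10⁻⁸ × 2.224×10¹¹ / 8.044.

q ≈ 1570 W/m²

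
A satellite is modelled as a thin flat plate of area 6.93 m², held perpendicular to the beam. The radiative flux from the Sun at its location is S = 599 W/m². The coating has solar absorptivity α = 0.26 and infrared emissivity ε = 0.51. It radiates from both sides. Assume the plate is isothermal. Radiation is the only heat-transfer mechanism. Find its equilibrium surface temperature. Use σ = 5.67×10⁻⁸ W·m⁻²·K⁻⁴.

T ≈ 228 K

At equilibrium, absorbed power = emitted power.
Absorbing cross-section = A = 6.930 m²; emitting surface = 2A = 13.86 m² (ratio 2).
αS·A_cross = εσ·A_surf·T⁴  ⇒  T⁴ = αS/(ε·2σ).
T⁴ = 0.260·599/(0.51·2·5.67×10⁻⁸) = 2.693×10⁹ K⁴.
T = (2.693×10⁹)^(1/4).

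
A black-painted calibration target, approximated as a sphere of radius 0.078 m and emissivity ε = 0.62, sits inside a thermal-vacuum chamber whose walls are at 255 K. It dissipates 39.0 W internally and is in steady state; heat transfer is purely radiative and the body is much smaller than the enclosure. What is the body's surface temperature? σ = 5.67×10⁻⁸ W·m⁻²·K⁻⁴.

For a small grey body in a large enclosure, net radiated power = εσA(T⁴ − T_w⁴).
Steady state: P = εσA(T⁴ − T_w⁴) with A = 4πr² = 0.07645 m².
T⁴ = P/(εσA) + T_w⁴ = 39.0/(0.62·5.67×10⁻⁸·0.07645) + (255)⁴
    = 1.451×10¹⁰ + 4.228×10⁹ = 1.874×10¹⁰ K⁴.

T ≈ 370 K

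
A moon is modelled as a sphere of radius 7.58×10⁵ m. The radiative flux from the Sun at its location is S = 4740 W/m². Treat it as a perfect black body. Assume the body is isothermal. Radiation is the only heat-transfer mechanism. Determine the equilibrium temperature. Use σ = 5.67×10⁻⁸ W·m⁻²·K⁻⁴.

At equilibrium, absorbed power = emitted power.
Absorbing cross-section = πr² = 1.805×10¹² m²; emitting surface = 4πr² = 7.220×10¹² m² (ratio 4).
S·A_cross = εσ·A_surf·T⁴  ⇒  T⁴ = S/(4σ).
T⁴ = 1.00·4740/(4·5.67×10⁻⁸) = 2.090×10¹⁰ K⁴.
T = (2.090×10¹⁰)^(1/4).

T ≈ 380 K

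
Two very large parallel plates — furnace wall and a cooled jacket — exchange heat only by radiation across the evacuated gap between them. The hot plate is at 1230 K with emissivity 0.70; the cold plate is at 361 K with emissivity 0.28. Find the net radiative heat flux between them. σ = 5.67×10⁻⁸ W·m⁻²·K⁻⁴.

For two infinite grey parallel plates, q = σ(T₁⁴ − T₂⁴)/(1/ε₁ + 1/ε₂ − 1).
T₁⁴ − T₂⁴ = 2.289×10¹² − 1.698×10¹⁰ = 2.272×10¹² K⁴.
1/ε₁ + 1/ε₂ − 1 = 1.429 + 3.571 − 1 = 4.000.
q = 5.67×10⁻⁸ × 2.272×10¹² / 4.000.

q ≈ 32200 W/m²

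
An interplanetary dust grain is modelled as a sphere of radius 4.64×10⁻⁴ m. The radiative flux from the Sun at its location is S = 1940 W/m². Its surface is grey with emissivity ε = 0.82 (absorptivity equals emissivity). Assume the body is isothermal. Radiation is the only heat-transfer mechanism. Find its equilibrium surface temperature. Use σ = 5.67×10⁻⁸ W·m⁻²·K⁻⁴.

T ≈ 304 K

At equilibrium, absorbed power = emitted power.
Absorbing cross-section = πr² = 6.764×10⁻⁷ m²; emitting surface = 4πr² = 2.705×10⁻⁶ m² (ratio 4).
εS·A_cross = εσ·A_surf·T⁴  ⇒  T⁴ = S/(4σ)   (ε cancels).
T⁴ = 1940/(4·5.67×10⁻⁸) = 8.554×10⁹ K⁴.
T = (8.554×10⁹)^(1/4).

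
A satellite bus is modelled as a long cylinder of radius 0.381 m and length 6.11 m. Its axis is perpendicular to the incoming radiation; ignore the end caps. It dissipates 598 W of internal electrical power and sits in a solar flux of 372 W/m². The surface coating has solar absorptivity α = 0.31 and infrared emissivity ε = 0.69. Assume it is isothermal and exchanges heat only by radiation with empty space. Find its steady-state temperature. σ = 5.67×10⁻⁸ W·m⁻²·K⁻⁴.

T ≈ 211 K

At steady state, absorbed solar power + internal power = radiated power.
Absorbed: α·S·A_cross = 0.31·372·4.656 = 536.9 W (cross-section 2rL).
Total input = 536.9 + 598 = 1135 W.
Radiated: εσ·A_surf·T⁴ with A_surf = 2πrL = 14.63 m².
T⁴ = 1135/(0.69·5.67×10⁻⁸·14.63) = 1.983×10⁹ K⁴.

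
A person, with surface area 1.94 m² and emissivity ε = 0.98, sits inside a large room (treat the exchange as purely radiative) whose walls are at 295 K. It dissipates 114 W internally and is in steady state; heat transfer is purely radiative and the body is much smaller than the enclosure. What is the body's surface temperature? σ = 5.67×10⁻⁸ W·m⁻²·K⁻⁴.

T ≈ 305 K

For a small grey body in a large enclosure, net radiated power = εσA(T⁴ − T_w⁴).
Steady state: P = εσA(T⁴ − T_w⁴) with A = 1.94 m².
T⁴ = P/(εσA) + T_w⁴ = 114/(0.98·5.67×10⁻⁸·1.940) + (295)⁴
    = 1.058×10⁹ + 7.573×10⁹ = 8.631×10⁹ K⁴.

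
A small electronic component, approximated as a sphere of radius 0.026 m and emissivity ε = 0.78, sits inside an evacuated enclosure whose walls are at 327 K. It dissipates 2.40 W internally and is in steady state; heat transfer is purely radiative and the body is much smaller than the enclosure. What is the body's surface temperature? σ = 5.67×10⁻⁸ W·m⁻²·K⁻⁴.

For a small grey body in a large enclosure, net radiated power = εσA(T⁴ − T_w⁴).
Steady state: P = εσA(T⁴ − T_w⁴) with A = 4πr² = 0.008495 m².
T⁴ = P/(εσA) + T_w⁴ = 2.40/(0.78·5.67×10⁻⁸·0.008495) + (327)⁴
    = 6.388×10⁹ + 1.143×10¹⁰ = 1.782×10¹⁰ K⁴.

T ≈ 365 K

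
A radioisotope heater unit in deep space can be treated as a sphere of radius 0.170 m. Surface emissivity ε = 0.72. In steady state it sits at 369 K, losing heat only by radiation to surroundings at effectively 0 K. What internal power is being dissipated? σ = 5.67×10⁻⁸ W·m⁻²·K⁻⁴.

Steady state: P = εσA T⁴.
A = 4πr² = 0.3632 m²; T⁴ = (369)⁴ = 1.854×10¹⁰ K⁴.
P = 0.72 × 5.67×10⁻⁸ × 0.3632 × 1.854×10¹⁰.

P ≈ 275 W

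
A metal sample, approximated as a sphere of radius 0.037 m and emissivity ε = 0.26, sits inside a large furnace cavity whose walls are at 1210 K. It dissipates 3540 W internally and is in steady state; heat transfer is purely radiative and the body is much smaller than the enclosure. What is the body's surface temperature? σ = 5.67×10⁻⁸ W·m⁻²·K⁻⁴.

For a small grey body in a large enclosure, net radiated power = εσA(T⁴ − T_w⁴).
Steady state: P = εσA(T⁴ − T_w⁴) with A = 4πr² = 0.01720 m².
T⁴ = P/(εσA) + T_w⁴ = 3540/(0.26·5.67×10⁻⁸·0.01720) + (1210)⁴
    = 1.396×10¹³ + 2.144×10¹² = 1.610×10¹³ K⁴.

T ≈ 2000 K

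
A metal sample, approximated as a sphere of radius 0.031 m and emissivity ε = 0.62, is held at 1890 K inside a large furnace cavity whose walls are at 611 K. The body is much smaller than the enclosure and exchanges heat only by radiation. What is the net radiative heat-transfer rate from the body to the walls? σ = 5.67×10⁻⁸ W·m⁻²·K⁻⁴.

For a small grey body in a large enclosure: P_net = εσA(T_body⁴ − T_wall⁴).
A = 4πr² = 0.01208 m²; T_body⁴ − T_wall⁴ = 1.276×10¹³ − 1.394×10¹¹ = 1.262×10¹³ K⁴.
|P_net| = 0.62·5.67×10⁻⁸·0.01208·1.262×10¹³.

P_net ≈ 5360 W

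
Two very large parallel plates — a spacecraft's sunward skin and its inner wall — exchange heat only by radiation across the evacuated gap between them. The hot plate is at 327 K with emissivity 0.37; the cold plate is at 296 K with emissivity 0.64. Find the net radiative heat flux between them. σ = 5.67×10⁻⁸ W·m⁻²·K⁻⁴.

For two infinite grey parallel plates, q = σ(T₁⁴ − T₂⁴)/(1/ε₁ + 1/ε₂ − 1).
T₁⁴ − T₂⁴ = 1.143×10¹⁰ − 7.677×10⁹ = 3.757×10⁹ K⁴.
1/ε₁ + 1/ε₂ − 1 = 2.703 + 1.562 − 1 = 3.265.
q = 5.67×10⁻⁸ × 3.757×10⁹ / 3.265.

q ≈ 65.2 W/m²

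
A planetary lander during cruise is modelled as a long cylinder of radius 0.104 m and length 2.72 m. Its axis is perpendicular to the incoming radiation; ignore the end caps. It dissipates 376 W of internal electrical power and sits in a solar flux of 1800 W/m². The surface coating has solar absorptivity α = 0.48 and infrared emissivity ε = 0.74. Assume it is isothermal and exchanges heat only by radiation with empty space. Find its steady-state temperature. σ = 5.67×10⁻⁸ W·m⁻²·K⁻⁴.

At steady state, absorbed solar power + internal power = radiated power.
Absorbed: α·S·A_cross = 0.48·1800·0.5658 = 488.8 W (cross-section 2rL).
Total input = 488.8 + 376 = 864.8 W.
Radiated: εσ·A_surf·T⁴ with A_surf = 2πrL = 1.777 m².
T⁴ = 864.8/(0.74·5.67×10⁻⁸·1.777) = 1.160×10¹⁰ K⁴.

T ≈ 328 K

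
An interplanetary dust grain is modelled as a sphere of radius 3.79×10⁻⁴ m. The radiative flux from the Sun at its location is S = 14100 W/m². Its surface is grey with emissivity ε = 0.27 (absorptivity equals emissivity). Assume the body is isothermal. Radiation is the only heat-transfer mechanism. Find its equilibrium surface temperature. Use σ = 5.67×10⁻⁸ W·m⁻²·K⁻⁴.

T ≈ 499 K

At equilibrium, absorbed power = emitted power.
Absorbing cross-section = πr² = 4.513×10⁻⁷ m²; emitting surface = 4πr² = 1.805×10⁻⁶ m² (ratio 4).
εS·A_cross = εσ·A_surf·T⁴  ⇒  T⁴ = S/(4σ)   (ε cancels).
T⁴ = 14100/(4·5.67×10⁻⁸) = 6.217×10¹⁰ K⁴.
T = (6.217×10¹⁰)^(1/4).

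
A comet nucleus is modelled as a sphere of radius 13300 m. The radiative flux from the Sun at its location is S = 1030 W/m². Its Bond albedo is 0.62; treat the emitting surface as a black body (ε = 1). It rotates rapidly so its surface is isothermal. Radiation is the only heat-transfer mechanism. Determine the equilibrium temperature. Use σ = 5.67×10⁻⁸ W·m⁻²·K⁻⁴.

At equilibrium, absorbed power = emitted power.
Absorbing cross-section = πr² = 5.557×10⁸ m²; emitting surface = 4πr² = 2.223×10⁹ m² (ratio 4).
(1−a)S·A_cross = εσ·A_surf·T⁴  ⇒  T⁴ = (1−a)S/(4σ).
T⁴ = 0.380·1030/(4·5.67×10⁻⁸) = 1.726×10⁹ K⁴.
T = (1.726×10⁹)^(1/4).

T ≈ 204 K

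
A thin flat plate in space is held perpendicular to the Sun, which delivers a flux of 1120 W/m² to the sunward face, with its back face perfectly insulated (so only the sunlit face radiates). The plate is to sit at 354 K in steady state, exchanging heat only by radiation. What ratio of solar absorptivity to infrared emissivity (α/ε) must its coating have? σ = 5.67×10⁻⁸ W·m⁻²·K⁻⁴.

α/ε ≈ 0.795

Balance: αS·A = εσ·1A·T⁴ ⇒ α/ε = σT⁴/S.
α/ε = 5.67×10⁻⁸·(354)⁴/1120 = 5.67×10⁻⁸·1.570×10¹⁰/1120.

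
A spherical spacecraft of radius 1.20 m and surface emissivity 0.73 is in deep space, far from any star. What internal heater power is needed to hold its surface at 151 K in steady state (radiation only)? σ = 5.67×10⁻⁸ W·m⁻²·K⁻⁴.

P ≈ 389 W

P = εσ·4πr²·T⁴.
4πr² = 18.10 m²; T⁴ = 5.199×10⁸ K⁴.
P = 0.73·5.67×10⁻⁸·18.10·5.199×10⁸.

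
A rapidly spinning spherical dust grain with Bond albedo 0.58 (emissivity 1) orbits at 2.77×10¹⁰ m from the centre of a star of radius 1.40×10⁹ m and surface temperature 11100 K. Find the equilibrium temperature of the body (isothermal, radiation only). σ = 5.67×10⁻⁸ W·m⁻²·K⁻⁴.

T ≈ 1420 K

The star's surface emits σT_*⁴; at distance d the flux is S = σT_*⁴(R_*/d)².
S = 5.67×10⁻⁸·(11100)⁴·(1.40×10⁹/2.77×10¹⁰)² = 2.199×10⁶ W/m².
For an isothermal sphere T⁴ = (1−a)S/(4σ) = 4.072×10¹² K⁴.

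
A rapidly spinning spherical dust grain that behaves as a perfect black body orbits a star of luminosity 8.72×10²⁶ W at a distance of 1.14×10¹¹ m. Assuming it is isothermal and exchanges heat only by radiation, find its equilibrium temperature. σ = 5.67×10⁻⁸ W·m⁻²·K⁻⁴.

T ≈ 392 K

First find the stellar flux at distance d: S = L/(4πd²) = 8.72×10²⁶/(4π·(1.14×10¹¹)²) = 5339 W/m².
For an isothermal sphere, absorbed (1−a)S·πr² = emitted σ·4πr²·T⁴, so T⁴ = (1−a)S/(4σ).
T⁴ = 1.00·5339/(4·5.67×10⁻⁸) = 2.354×10¹⁰ K⁴.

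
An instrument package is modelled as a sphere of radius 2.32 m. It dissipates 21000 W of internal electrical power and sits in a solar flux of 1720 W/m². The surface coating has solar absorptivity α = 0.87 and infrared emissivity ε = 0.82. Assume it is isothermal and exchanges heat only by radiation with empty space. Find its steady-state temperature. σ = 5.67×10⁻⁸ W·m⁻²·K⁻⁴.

At steady state, absorbed solar power + internal power = radiated power.
Absorbed: α·S·A_cross = 0.87·1720·16.91 = 25300 W (cross-section πr²).
Total input = 25300 + 21000 = 46300 W.
Radiated: εσ·A_surf·T⁴ with A_surf = 4πr² = 67.64 m².
T⁴ = 46300/(0.82·5.67×10⁻⁸·67.64) = 1.472×10¹⁰ K⁴.

T ≈ 348 K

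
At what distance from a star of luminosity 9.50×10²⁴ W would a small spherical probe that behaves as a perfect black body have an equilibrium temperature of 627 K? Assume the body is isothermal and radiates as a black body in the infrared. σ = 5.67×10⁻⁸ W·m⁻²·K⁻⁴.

d ≈ 4.64×10⁹ m

For an isothermal black-emitting sphere, (1−a)S·πr² = σ·4πr²·T⁴ ⇒ S = 4σT⁴/(1−a).
S = 4·5.67×10⁻⁸·(627)⁴/1.00 = 35050 W/m².
Flux falls as S = L/(4πd²), so d = √(L/(4πS)) = √(9.50×10²⁴/(4π·35050)).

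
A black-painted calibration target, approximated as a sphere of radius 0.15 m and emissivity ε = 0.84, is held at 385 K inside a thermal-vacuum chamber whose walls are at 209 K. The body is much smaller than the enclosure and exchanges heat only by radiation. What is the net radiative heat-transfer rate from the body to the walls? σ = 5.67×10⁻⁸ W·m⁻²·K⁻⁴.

P_net ≈ 270 W

For a small grey body in a large enclosure: P_net = εσA(T_body⁴ − T_wall⁴).
A = 4πr² = 0.2827 m²; T_body⁴ − T_wall⁴ = 2.197×10¹⁰ − 1.908×10⁹ = 2.006×10¹⁰ K⁴.
|P_net| = 0.84·5.67×10⁻⁸·0.2827·2.006×10¹⁰.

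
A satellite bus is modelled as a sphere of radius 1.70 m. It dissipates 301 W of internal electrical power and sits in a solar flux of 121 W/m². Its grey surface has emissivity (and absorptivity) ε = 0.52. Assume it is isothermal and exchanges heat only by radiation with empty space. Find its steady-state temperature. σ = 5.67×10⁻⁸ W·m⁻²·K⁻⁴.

At steady state, absorbed solar power + internal power = radiated power.
Absorbed: α·S·A_cross = 0.52·121·9.079 = 571.3 W (cross-section πr²).
Total input = 571.3 + 301 = 872.3 W.
Radiated: εσ·A_surf·T⁴ with A_surf = 4πr² = 36.32 m².
T⁴ = 872.3/(0.52·5.67×10⁻⁸·36.32) = 8.146×10⁸ K⁴.

T ≈ 169 K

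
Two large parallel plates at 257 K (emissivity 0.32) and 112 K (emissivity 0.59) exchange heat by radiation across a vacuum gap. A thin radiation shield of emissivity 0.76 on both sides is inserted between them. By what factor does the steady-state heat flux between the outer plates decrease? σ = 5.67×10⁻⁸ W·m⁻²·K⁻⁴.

factor ≈ 1.43

Without shield: q₀ = σΔ(T⁴)/(1/ε₁+1/ε₂−1) with denominator 3.820.
With shield the two gaps are in series; the resistances add: (1/ε₁+1/ε_s−1)+(1/ε_s+1/ε₂−1) = 3.441+2.011 = 5.451.
Heat-flux ratio q₀/q = 5.451/3.820.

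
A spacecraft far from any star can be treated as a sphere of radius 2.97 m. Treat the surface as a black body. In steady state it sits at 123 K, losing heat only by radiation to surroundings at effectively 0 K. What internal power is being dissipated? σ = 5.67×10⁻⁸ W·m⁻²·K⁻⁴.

P ≈ 1440 W

Steady state: P = εσA T⁴.
A = 4πr² = 110.8 m²; T⁴ = (123)⁴ = 2.289×10⁸ K⁴.
P = 1.0 × 5.67×10⁻⁸ × 110.8 × 2.289×10⁸.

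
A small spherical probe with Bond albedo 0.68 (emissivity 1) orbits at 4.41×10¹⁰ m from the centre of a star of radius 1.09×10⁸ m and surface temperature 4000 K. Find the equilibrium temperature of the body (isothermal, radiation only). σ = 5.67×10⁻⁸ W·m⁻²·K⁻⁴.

The star's surface emits σT_*⁴; at distance d the flux is S = σT_*⁴(R_*/d)².
S = 5.67×10⁻⁸·(4000)⁴·(1.09×10⁸/4.41×10¹⁰)² = 88.67 W/m².
For an isothermal sphere T⁴ = (1−a)S/(4σ) = 1.251×10⁸ K⁴.

T ≈ 106 K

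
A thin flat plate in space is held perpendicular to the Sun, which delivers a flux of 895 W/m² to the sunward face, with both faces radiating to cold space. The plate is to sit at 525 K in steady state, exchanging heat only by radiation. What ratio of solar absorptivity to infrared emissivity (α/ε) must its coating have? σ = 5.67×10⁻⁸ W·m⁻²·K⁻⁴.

Balance: αS·A = εσ·2A·T⁴ ⇒ α/ε = 2σT⁴/S.
α/ε = 2·5.67×10⁻⁸·(525)⁴/895 = 2·5.67×10⁻⁸·7.597×10¹⁰/895.

α/ε ≈ 9.63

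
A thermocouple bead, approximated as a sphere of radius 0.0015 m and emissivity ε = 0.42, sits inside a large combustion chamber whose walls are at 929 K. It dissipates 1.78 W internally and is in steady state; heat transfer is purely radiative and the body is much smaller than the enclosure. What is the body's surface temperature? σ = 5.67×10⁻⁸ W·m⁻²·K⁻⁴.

For a small grey body in a large enclosure, net radiated power = εσA(T⁴ − T_w⁴).
Steady state: P = εσA(T⁴ − T_w⁴) with A = 4πr² = 2.827×10⁻⁵ m².
T⁴ = P/(εσA) + T_w⁴ = 1.78/(0.42·5.67×10⁻⁸·2.827×10⁻⁵) + (929)⁴
    = 2.644×10¹² + 7.448×10¹¹ = 3.388×10¹² K⁴.

T ≈ 1360 K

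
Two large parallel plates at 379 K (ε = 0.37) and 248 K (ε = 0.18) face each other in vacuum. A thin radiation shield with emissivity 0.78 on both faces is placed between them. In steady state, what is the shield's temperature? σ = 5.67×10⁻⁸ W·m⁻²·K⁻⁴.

In steady state the net flux on the hot side equals that on the cold side.
σ(T₁⁴−T_s⁴)/D₁ = σ(T_s⁴−T₂⁴)/D₂, with D₁ = 1/ε₁+1/ε_s−1 = 2.985, D₂ = 1/ε_s+1/ε₂−1 = 5.838.
Solve for T_s⁴: T_s⁴ = (D₂·T₁⁴ + D₁·T₂⁴)/(D₁+D₂) = 1.493×10¹⁰ K⁴.

T_s ≈ 350 K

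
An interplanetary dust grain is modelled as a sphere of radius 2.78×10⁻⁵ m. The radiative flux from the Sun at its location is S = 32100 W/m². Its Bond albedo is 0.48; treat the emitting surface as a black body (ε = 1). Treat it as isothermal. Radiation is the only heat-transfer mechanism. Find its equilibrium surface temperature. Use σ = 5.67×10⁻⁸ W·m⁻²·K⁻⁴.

At equilibrium, absorbed power = emitted power.
Absorbing cross-section = πr² = 2.428×10⁻⁹ m²; emitting surface = 4πr² = 9.712×10⁻⁹ m² (ratio 4).
(1−a)S·A_cross = εσ·A_surf·T⁴  ⇒  T⁴ = (1−a)S/(4σ).
T⁴ = 0.520·32100/(4·5.67×10⁻⁸) = 7.360×10¹⁰ K⁴.
T = (7.360×10¹⁰)^(1/4).

T ≈ 521 K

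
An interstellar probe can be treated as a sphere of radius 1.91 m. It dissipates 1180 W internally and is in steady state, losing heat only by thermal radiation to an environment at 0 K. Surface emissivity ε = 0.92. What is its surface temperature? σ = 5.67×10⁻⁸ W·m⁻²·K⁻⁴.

Steady state: internal power = radiated power, P = εσA T⁴.
Radiating area A = 4πr² = 45.84 m².
T⁴ = P/(εσA) = 1180/(0.92·5.67×10⁻⁸·45.84) = 4.934×10⁸ K⁴.
T = (4.934×10⁸)^(1/4).

T ≈ 149 K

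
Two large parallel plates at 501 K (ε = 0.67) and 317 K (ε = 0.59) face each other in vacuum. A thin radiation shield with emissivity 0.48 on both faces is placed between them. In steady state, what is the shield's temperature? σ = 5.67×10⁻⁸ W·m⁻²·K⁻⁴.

In steady state the net flux on the hot side equals that on the cold side.
σ(T₁⁴−T_s⁴)/D₁ = σ(T_s⁴−T₂⁴)/D₂, with D₁ = 1/ε₁+1/ε_s−1 = 2.576, D₂ = 1/ε_s+1/ε₂−1 = 2.778.
Solve for T_s⁴: T_s⁴ = (D₂·T₁⁴ + D₁·T₂⁴)/(D₁+D₂) = 3.755×10¹⁰ K⁴.

T_s ≈ 440 K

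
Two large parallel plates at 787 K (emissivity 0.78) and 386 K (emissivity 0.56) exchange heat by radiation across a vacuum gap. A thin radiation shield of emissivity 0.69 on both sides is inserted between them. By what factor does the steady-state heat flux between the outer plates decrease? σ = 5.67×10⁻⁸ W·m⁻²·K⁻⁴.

Without shield: q₀ = σΔ(T⁴)/(1/ε₁+1/ε₂−1) with denominator 2.068.
With shield the two gaps are in series; the resistances add: (1/ε₁+1/ε_s−1)+(1/ε_s+1/ε₂−1) = 1.731+2.235 = 3.966.
Heat-flux ratio q₀/q = 3.966/2.068.

factor ≈ 1.92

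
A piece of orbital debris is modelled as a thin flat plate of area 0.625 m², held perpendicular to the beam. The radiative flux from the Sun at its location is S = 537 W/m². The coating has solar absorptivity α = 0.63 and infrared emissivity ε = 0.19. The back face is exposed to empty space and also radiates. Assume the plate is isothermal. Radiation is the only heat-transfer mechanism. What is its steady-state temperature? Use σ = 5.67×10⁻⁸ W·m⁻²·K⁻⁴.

At equilibrium, absorbed power = emitted power.
Absorbing cross-section = A = 0.6250 m²; emitting surface = 2A = 1.250 m² (ratio 2).
αS·A_cross = εσ·A_surf·T⁴  ⇒  T⁴ = αS/(ε·2σ).
T⁴ = 0.630·537/(0.19·2·5.67×10⁻⁸) = 1.570×10¹⁰ K⁴.
T = (1.570×10¹⁰)^(1/4).

T ≈ 354 K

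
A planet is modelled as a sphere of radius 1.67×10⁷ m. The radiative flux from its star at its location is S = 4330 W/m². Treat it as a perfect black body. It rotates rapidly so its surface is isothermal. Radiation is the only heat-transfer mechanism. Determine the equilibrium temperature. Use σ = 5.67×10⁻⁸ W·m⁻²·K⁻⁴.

T ≈ 372 K

At equilibrium, absorbed power = emitted power.
Absorbing cross-section = πr² = 8.762×10¹⁴ m²; emitting surface = 4πr² = 3.505×10¹⁵ m² (ratio 4).
S·A_cross = εσ·A_surf·T⁴  ⇒  T⁴ = S/(4σ).
T⁴ = 1.00·4330/(4·5.67×10⁻⁸) = 1.909×10¹⁰ K⁴.
T = (1.909×10¹⁰)^(1/4).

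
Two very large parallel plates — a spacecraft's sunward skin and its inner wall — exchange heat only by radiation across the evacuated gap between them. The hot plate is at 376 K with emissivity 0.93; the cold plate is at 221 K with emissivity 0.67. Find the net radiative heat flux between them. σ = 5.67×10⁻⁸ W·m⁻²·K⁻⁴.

For two infinite grey parallel plates, q = σ(T₁⁴ − T₂⁴)/(1/ε₁ + 1/ε₂ − 1).
T₁⁴ − T₂⁴ = 1.999×10¹⁰ − 2.385×10⁹ = 1.760×10¹⁰ K⁴.
1/ε₁ + 1/ε₂ − 1 = 1.075 + 1.493 − 1 = 1.568.
q = 5.67×10⁻⁸ × 1.760×10¹⁰ / 1.568.

q ≈ 637 W/m²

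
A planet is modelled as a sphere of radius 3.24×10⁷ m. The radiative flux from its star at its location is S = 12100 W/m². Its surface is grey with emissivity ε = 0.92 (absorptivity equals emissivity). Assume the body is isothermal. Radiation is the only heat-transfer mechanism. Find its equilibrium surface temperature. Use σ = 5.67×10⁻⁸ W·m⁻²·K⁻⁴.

At equilibrium, absorbed power = emitted power.
Absorbing cross-section = πr² = 3.298×10¹⁵ m²; emitting surface = 4πr² = 1.319×10¹⁶ m² (ratio 4).
εS·A_cross = εσ·A_surf·T⁴  ⇒  T⁴ = S/(4σ)   (ε cancels).
T⁴ = 12100/(4·5.67×10⁻⁸) = 5.335×10¹⁰ K⁴.
T = (5.335×10¹⁰)^(1/4).

T ≈ 481 K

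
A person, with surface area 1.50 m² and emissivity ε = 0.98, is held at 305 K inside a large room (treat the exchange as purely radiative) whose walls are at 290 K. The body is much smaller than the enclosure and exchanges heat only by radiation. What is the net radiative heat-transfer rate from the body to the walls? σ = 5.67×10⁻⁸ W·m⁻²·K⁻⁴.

For a small grey body in a large enclosure: P_net = εσA(T_body⁴ − T_wall⁴).
A = 1.50 m²; T_body⁴ − T_wall⁴ = 8.654×10⁹ − 7.073×10⁹ = 1.581×10⁹ K⁴.
|P_net| = 0.98·5.67×10⁻⁸·1.500·1.581×10⁹.

P_net ≈ 132 W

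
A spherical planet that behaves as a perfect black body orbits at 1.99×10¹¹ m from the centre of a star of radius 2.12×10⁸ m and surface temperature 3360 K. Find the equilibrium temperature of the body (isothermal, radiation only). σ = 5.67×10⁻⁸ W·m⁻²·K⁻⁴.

T ≈ 77.5 K

The star's surface emits σT_*⁴; at distance d the flux is S = σT_*⁴(R_*/d)².
S = 5.67×10⁻⁸·(3360)⁴·(2.12×10⁸/1.99×10¹¹)² = 8.202 W/m².
For an isothermal sphere T⁴ = (1−a)S/(4σ) = 3.616×10⁷ K⁴.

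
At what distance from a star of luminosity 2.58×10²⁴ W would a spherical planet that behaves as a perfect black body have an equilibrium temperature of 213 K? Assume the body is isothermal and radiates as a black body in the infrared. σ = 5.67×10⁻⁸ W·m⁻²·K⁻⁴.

For an isothermal black-emitting sphere, (1−a)S·πr² = σ·4πr²·T⁴ ⇒ S = 4σT⁴/(1−a).
S = 4·5.67×10⁻⁸·(213)⁴/1.00 = 466.8 W/m².
Flux falls as S = L/(4πd²), so d = √(L/(4πS)) = √(2.58×10²⁴/(4π·466.8)).

d ≈ 2.10×10¹⁰ m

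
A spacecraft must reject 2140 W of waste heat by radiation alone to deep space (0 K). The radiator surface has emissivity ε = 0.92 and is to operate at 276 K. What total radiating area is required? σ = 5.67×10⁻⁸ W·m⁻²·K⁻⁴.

A ≈ 7.07 m²

P = εσA T⁴ ⇒ A = P/(εσT⁴).
T⁴ = 5.803×10⁹ K⁴.
A = 2140/(0.92 × 5.67×10⁻⁸ × 5.803×10⁹).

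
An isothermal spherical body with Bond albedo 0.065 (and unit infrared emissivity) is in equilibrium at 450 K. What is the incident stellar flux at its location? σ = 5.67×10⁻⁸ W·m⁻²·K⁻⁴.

S ≈ 9950 W/m²

(1−a)S·πr² = σ·4πr²·T⁴ ⇒ S = 4σT⁴/(1−a).
S = 4·5.67×10⁻⁸·4.101×10¹⁰/0.935.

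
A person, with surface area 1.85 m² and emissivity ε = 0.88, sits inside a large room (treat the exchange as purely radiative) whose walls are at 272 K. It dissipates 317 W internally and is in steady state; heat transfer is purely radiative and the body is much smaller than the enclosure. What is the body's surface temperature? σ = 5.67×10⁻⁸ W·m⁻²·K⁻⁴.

T ≈ 307 K

For a small grey body in a large enclosure, net radiated power = εσA(T⁴ − T_w⁴).
Steady state: P = εσA(T⁴ − T_w⁴) with A = 1.85 m².
T⁴ = P/(εσA) + T_w⁴ = 317/(0.88·5.67×10⁻⁸·1.850) + (272)⁴
    = 3.434×10⁹ + 5.474×10⁹ = 8.908×10⁹ K⁴.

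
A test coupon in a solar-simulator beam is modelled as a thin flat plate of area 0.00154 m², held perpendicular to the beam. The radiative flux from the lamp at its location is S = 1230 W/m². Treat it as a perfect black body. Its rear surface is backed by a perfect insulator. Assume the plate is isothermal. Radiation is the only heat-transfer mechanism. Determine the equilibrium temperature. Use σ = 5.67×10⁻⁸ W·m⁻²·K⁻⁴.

T ≈ 384 K

At equilibrium, absorbed power = emitted power.
Absorbing cross-section = A = 0.001540 m²; emitting surface = A = 0.001540 m² (ratio 1).
S·A_cross = εσ·A_surf·T⁴  ⇒  T⁴ = S/(1σ).
T⁴ = 1.00·1230/(1·5.67×10⁻⁸) = 2.169×10¹⁰ K⁴.
T = (2.169×10¹⁰)^(1/4).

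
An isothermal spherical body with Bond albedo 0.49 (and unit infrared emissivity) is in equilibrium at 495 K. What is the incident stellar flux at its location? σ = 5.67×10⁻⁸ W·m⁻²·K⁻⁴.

(1−a)S·πr² = σ·4πr²·T⁴ ⇒ S = 4σT⁴/(1−a).
S = 4·5.67×10⁻⁸·6.004×10¹⁰/0.510.

S ≈ 26700 W/m²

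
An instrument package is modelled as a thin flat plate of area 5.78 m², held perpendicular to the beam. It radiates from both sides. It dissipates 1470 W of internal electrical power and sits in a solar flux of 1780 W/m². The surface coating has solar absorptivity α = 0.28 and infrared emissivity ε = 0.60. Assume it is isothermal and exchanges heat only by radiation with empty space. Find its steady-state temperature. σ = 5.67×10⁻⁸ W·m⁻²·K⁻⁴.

At steady state, absorbed solar power + internal power = radiated power.
Absorbed: α·S·A_cross = 0.28·1780·5.780 = 2881 W (cross-section A).
Total input = 2881 + 1470 = 4351 W.
Radiated: εσ·A_surf·T⁴ with A_surf = 2A = 11.56 m².
T⁴ = 4351/(0.60·5.67×10⁻⁸·11.56) = 1.106×10¹⁰ K⁴.

T ≈ 324 K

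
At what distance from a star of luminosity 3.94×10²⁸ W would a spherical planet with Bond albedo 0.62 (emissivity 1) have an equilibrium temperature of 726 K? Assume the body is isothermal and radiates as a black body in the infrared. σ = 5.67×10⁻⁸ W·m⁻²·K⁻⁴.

For an isothermal black-emitting sphere, (1−a)S·πr² = σ·4πr²·T⁴ ⇒ S = 4σT⁴/(1−a).
S = 4·5.67×10⁻⁸·(726)⁴/0.380 = 1.658×10⁵ W/m².
Flux falls as S = L/(4πd²), so d = √(L/(4πS)) = √(3.94×10²⁸/(4π·1.658×10⁵)).

d ≈ 1.38×10¹¹ m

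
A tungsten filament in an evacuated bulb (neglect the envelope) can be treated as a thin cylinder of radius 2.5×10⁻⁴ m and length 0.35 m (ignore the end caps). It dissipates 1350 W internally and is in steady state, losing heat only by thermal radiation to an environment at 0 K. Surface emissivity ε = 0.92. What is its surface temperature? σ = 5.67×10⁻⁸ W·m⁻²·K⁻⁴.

T ≈ 2620 K

Steady state: internal power = radiated power, P = εσA T⁴.
Radiating area A = 2πrL = 5.498×10⁻⁴ m².
T⁴ = P/(εσA) = 1350/(0.92·5.67×10⁻⁸·5.498×10⁻⁴) = 4.707×10¹³ K⁴.
T = (4.707×10¹³)^(1/4).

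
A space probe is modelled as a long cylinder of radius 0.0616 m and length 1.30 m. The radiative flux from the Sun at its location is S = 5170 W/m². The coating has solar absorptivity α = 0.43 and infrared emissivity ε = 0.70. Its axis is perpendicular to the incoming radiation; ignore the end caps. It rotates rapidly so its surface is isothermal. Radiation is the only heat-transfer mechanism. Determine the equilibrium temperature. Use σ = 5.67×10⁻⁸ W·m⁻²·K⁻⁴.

T ≈ 365 K

At equilibrium, absorbed power = emitted power.
Absorbing cross-section = 2rL = 0.1602 m²; emitting surface = 2πrL = 0.5032 m² (ratio π).
αS·A_cross = εσ·A_surf·T⁴  ⇒  T⁴ = αS/(ε·πσ).
T⁴ = 0.430·5170/(0.70·π·5.67×10⁻⁸) = 1.783×10¹⁰ K⁴.
T = (1.783×10¹⁰)^(1/4).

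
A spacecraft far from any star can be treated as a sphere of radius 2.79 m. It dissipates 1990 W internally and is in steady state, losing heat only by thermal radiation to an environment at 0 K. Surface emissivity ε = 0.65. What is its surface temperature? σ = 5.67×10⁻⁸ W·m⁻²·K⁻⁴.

Steady state: internal power = radiated power, P = εσA T⁴.
Radiating area A = 4πr² = 97.82 m².
T⁴ = P/(εσA) = 1990/(0.65·5.67×10⁻⁸·97.82) = 5.520×10⁸ K⁴.
T = (5.520×10⁸)^(1/4).

T ≈ 153 K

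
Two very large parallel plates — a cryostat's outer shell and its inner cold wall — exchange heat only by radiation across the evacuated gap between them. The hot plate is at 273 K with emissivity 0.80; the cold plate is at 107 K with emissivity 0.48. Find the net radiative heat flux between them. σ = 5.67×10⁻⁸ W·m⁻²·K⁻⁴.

For two infinite grey parallel plates, q = σ(T₁⁴ − T₂⁴)/(1/ε₁ + 1/ε₂ − 1).
T₁⁴ − T₂⁴ = 5.555×10⁹ − 1.311×10⁸ = 5.423×10⁹ K⁴.
1/ε₁ + 1/ε₂ − 1 = 1.250 + 2.083 − 1 = 2.333.
q = 5.67×10⁻⁸ × 5.423×10⁹ / 2.333.

q ≈ 132 W/m²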